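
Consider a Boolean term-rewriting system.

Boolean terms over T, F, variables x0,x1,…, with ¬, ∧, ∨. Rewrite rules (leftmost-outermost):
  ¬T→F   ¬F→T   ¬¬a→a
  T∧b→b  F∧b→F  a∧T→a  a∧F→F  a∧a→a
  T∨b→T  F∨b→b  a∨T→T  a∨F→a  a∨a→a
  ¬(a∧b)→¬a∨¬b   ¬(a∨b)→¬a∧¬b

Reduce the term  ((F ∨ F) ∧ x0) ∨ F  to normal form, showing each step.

  start: ((F ∨ F) ∧ x0) ∨ F
  →1  (F ∨ F) ∧ x0
  →2  F ∧ x0
  →3  F

Answer: normal form = F  (in 3 steps)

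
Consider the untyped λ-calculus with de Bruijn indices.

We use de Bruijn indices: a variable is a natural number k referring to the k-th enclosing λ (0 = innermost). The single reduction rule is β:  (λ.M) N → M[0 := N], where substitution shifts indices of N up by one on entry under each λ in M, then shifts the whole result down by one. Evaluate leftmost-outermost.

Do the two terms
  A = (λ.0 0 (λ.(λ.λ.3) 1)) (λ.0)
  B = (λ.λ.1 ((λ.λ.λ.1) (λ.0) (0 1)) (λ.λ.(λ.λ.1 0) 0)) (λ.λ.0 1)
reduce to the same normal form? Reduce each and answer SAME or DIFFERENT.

Answer: DIFFERENT — A ⇓ λ.λ.λ.0, B ⇓ λ.λ.λ.1 0

Reduction:
Term A:
  start: (λ.0 0 (λ.(λ.λ.3) 1)) (λ.0)
  [1] (λ.0) (λ.0) (λ.(λ.λ.λ.0) (λ.0))
  [2] (λ.0) (λ.(λ.λ.λ.0) (λ.0))
  [3] λ.(λ.λ.λ.0) (λ.0)
  [4] λ.λ.λ.0

Term B:
  start: (λ.λ.1 ((λ.λ.λ.1) (λ.0) (0 1)) (λ.λ.(λ.λ.1 0) 0)) (λ.λ.0 1)
  [1] λ.(λ.λ.0 1) ((λ.λ.λ.1) (λ.0) (0 (λ.λ.0 1))) (λ.λ.(λ.λ.1 0) 0)
  [2] λ.(λ.0 ((λ.λ.λ.1) (λ.0) (1 (λ.λ.0 1)))) (λ.λ.(λ.λ.1 0) 0)
  [3] λ.(λ.λ.(λ.λ.1 0) 0) ((λ.λ.λ.1) (λ.0) (0 (λ.λ.0 1)))
  [4] λ.λ.(λ.λ.1 0) 0
  [5] λ.λ.λ.1 0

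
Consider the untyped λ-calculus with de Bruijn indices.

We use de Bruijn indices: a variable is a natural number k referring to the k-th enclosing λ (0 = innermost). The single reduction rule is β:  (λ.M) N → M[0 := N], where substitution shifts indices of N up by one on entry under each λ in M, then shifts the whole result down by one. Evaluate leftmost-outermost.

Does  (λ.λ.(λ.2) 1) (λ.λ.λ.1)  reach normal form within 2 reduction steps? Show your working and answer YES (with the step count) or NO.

Answer: YES — reaches normal form λ.λ.λ.λ.1 in 2 ≤ 2 steps

Reduction:
  start: (λ.λ.(λ.2) 1) (λ.λ.λ.1)
  [1] λ.(λ.λ.λ.λ.1) (λ.λ.λ.1)
  [2] λ.λ.λ.λ.1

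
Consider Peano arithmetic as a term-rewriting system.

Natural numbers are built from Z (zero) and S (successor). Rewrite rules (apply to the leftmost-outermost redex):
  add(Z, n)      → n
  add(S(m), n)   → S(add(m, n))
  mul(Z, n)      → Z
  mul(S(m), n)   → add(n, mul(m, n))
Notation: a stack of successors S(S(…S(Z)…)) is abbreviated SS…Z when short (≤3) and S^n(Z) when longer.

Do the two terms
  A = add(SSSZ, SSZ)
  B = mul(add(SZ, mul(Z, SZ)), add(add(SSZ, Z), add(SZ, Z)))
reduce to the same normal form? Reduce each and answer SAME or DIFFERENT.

Term A:
  start: add(SSSZ, SSZ)
  →1  S(add(SSZ, SSZ))
  →2  S(S(add(SZ, SSZ)))
  →3  S(S(S(add(Z, SSZ))))
  →4  S^5(Z)

Term B:
  start: mul(add(SZ, mul(Z, SZ)), add(add(SSZ, Z), add(SZ, Z)))
  →1  mul(S(add(Z, mul(Z, SZ))), add(add(SSZ, Z), add(SZ, Z)))
  →2  add(add(add(SSZ, Z), add(SZ, Z)), mul(add(Z, mul(Z, SZ)), add(add(SSZ, Z), add(SZ, Z))))
  →3  add(add(S(add(SZ, Z)), add(SZ, Z)), mul(add(Z, mul(Z, SZ)), add(add(SSZ, Z), add(SZ, Z))))
  →4  add(S(add(add(SZ, Z), add(SZ, Z))), mul(add(Z, mul(Z, SZ)), add(add(SSZ, Z), add(SZ, Z))))
  →5  S(add(add(add(SZ, Z), add(SZ, Z)), mul(add(Z, mul(Z, SZ)), add(add(SSZ, Z), add(SZ, Z)))))
  →6  S(add(add(S(add(Z, Z)), add(SZ, Z)), mul(add(Z, mul(Z, SZ)), add(add(SSZ, Z), add(SZ, Z)))))
  →7  S(add(S(add(add(Z, Z), add(SZ, Z))), mul(add(Z, mul(Z, SZ)), add(add(SSZ, Z), add(SZ, Z)))))
  →8  S(S(add(add(add(Z, Z), add(SZ, Z)), mul(add(Z, mul(Z, SZ)), add(add(SSZ, Z), add(SZ, Z))))))
  →9  S(S(add(add(Z, add(SZ, Z)), mul(add(Z, mul(Z, SZ)), add(add(SSZ, Z), add(SZ, Z))))))
  →10  S(S(add(add(SZ, Z), mul(add(Z, mul(Z, SZ)), add(add(SSZ, Z), add(SZ, Z))))))
  →11  S(S(add(S(add(Z, Z)), mul(add(Z, mul(Z, SZ)), add(add(SSZ, Z), add(SZ, Z))))))
  →12  S(S(S(add(add(Z, Z), mul(add(Z, mul(Z, SZ)), add(add(SSZ, Z), add(SZ, Z)))))))
  →13  S(S(S(add(Z, mul(add(Z, mul(Z, SZ)), add(add(SSZ, Z), add(SZ, Z)))))))
  →14  S(S(S(mul(add(Z, mul(Z, SZ)), add(add(SSZ, Z), add(SZ, Z))))))
  →15  S(S(S(mul(mul(Z, SZ), add(add(SSZ, Z), add(SZ, Z))))))
  →16  S(S(S(mul(Z, add(add(SSZ, Z), add(SZ, Z))))))
  →17  SSSZ

Answer: DIFFERENT — A ⇓ S^5(Z), B ⇓ SSSZ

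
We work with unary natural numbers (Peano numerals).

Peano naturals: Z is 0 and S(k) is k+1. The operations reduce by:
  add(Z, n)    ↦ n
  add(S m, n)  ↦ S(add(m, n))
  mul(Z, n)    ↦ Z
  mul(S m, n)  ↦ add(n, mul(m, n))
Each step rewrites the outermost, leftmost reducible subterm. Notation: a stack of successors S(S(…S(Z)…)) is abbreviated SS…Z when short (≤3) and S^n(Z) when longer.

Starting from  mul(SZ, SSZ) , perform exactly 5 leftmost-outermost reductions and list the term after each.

  start: mul(SZ, SSZ)
  [1] add(SSZ, mul(Z, SSZ))
  [2] S(add(SZ, mul(Z, SSZ)))
  [3] S(S(add(Z, mul(Z, SSZ))))
  [4] S(S(mul(Z, SSZ)))
  [5] SSZ

Answer: after 5 steps: SSZ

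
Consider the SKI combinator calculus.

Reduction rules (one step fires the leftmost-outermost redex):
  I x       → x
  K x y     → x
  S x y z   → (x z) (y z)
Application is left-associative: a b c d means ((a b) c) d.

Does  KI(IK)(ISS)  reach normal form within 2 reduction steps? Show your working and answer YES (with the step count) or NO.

  start: KI(IK)(ISS)
  →1  I(ISS)
  →2  ISS

Answer: NO — after 2 steps the term is ISS, not yet normal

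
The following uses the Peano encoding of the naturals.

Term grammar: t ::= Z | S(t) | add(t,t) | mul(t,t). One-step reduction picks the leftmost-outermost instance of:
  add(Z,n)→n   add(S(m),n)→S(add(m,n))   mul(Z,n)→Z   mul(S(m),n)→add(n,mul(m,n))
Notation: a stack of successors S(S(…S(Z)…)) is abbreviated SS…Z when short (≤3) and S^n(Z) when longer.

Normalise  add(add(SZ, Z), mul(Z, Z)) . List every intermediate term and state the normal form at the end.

  start: add(add(SZ, Z), mul(Z, Z))
  step 1: add(S(add(Z, Z)), mul(Z, Z))
  step 2: S(add(add(Z, Z), mul(Z, Z)))
  step 3: S(add(Z, mul(Z, Z)))
  step 4: S(mul(Z, Z))
  step 5: SZ

Answer: normal form = SZ  (in 5 steps)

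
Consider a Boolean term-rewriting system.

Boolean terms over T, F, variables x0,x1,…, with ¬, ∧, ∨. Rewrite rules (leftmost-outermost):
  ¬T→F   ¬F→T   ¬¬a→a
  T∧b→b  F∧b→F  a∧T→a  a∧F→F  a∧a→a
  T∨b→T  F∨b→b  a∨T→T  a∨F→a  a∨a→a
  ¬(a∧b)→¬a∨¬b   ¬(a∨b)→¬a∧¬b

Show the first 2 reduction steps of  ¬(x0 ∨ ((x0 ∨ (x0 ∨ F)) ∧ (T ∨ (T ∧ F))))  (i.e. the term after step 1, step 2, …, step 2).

Answer: after 2 steps: ¬x0 ∧ (¬(x0 ∨ (x0 ∨ F)) ∨ ¬(T ∨ (T ∧ F)))

Reduction:
  start: ¬(x0 ∨ ((x0 ∨ (x0 ∨ F)) ∧ (T ∨ (T ∧ F))))
  step 1: ¬x0 ∧ ¬((x0 ∨ (x0 ∨ F)) ∧ (T ∨ (T ∧ F)))
  step 2: ¬x0 ∧ (¬(x0 ∨ (x0 ∨ F)) ∨ ¬(T ∨ (T ∧ F)))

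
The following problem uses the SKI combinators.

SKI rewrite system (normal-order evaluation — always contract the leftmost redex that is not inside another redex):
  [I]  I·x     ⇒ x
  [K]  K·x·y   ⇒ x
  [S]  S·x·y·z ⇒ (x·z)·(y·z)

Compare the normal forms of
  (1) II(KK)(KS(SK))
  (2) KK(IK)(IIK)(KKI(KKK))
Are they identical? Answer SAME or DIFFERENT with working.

Term A:
  start: II(KK)(KS(SK))
  step 1: I(KK)(KS(SK))
  step 2: KK(KS(SK))
  step 3: K

Term B:
  start: KK(IK)(IIK)(KKI(KKK))
  step 1: K(IIK)(KKI(KKK))
  step 2: IIK
  step 3: IK
  step 4: K

Answer: SAME — A ⇓ K, B ⇓ K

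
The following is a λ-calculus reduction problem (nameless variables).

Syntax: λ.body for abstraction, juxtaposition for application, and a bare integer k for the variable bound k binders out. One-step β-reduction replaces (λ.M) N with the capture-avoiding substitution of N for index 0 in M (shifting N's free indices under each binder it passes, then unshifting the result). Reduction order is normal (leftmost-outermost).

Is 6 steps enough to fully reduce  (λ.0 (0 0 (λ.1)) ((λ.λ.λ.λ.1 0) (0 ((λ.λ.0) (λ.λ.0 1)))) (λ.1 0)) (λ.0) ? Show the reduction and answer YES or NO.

Answer: NO — after 6 steps the term is λ.(λ.0) 0, not yet normal

Derivation:
  start: (λ.0 (0 0 (λ.1)) ((λ.λ.λ.λ.1 0) (0 ((λ.λ.0) (λ.λ.0 1)))) (λ.1 0)) (λ.0)
  [1] (λ.0) ((λ.0) (λ.0) (λ.λ.0)) ((λ.λ.λ.λ.1 0) ((λ.0) ((λ.λ.0) (λ.λ.0 1)))) (λ.(λ.0) 0)
  [2] (λ.0) (λ.0) (λ.λ.0) ((λ.λ.λ.λ.1 0) ((λ.0) ((λ.λ.0) (λ.λ.0 1)))) (λ.(λ.0) 0)
  [3] (λ.0) (λ.λ.0) ((λ.λ.λ.λ.1 0) ((λ.0) ((λ.λ.0) (λ.λ.0 1)))) (λ.(λ.0) 0)
  [4] (λ.λ.0) ((λ.λ.λ.λ.1 0) ((λ.0) ((λ.λ.0) (λ.λ.0 1)))) (λ.(λ.0) 0)
  [5] (λ.0) (λ.(λ.0) 0)
  [6] λ.(λ.0) 0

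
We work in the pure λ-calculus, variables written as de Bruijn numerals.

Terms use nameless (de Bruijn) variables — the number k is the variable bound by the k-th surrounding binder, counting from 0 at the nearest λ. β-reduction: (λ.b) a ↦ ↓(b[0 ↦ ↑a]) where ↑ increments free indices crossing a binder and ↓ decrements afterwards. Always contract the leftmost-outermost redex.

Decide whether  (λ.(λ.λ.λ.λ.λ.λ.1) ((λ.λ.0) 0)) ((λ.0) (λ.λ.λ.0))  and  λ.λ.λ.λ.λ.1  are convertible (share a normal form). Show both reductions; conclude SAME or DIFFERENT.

Answer: SAME — A ⇓ λ.λ.λ.λ.λ.1, B ⇓ λ.λ.λ.λ.λ.1

Reduction:
Term A:
  start: (λ.(λ.λ.λ.λ.λ.λ.1) ((λ.λ.0) 0)) ((λ.0) (λ.λ.λ.0))
  [1] (λ.λ.λ.λ.λ.λ.1) ((λ.λ.0) ((λ.0) (λ.λ.λ.0)))
  [2] λ.λ.λ.λ.λ.1

Term B:
  start: λ.λ.λ.λ.λ.1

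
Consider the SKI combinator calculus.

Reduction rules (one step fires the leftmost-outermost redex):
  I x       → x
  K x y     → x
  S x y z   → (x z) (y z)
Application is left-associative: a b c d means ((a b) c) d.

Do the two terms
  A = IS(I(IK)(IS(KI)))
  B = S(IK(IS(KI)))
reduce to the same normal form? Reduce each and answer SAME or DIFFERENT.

Term A:
  start: IS(I(IK)(IS(KI)))
  step 1: S(I(IK)(IS(KI)))
  step 2: S(IK(IS(KI)))
  step 3: S(K(IS(KI)))
  step 4: S(K(S(KI)))

Term B:
  start: S(IK(IS(KI)))
  step 1: S(K(IS(KI)))
  step 2: S(K(S(KI)))

Answer: SAME — A ⇓ S(K(S(KI))), B ⇓ S(K(S(KI)))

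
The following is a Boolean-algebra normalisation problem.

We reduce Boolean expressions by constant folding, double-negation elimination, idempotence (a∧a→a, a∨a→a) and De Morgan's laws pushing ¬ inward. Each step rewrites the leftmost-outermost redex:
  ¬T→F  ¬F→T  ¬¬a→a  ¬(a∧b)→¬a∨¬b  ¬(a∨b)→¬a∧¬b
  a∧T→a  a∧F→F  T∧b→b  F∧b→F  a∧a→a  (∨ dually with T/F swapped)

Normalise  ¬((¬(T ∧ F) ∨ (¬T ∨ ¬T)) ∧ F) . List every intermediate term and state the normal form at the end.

  start: ¬((¬(T ∧ F) ∨ (¬T ∨ ¬T)) ∧ F)
  →1  ¬(¬(T ∧ F) ∨ (¬T ∨ ¬T)) ∨ ¬F
  →2  (¬¬(T ∧ F) ∧ ¬(¬T ∨ ¬T)) ∨ ¬F
  →3  ((T ∧ F) ∧ ¬(¬T ∨ ¬T)) ∨ ¬F
  →4  (F ∧ ¬(¬T ∨ ¬T)) ∨ ¬F
  →5  F ∨ ¬F
  →6  ¬F
  →7  T

Answer: normal form = T  (in 7 steps)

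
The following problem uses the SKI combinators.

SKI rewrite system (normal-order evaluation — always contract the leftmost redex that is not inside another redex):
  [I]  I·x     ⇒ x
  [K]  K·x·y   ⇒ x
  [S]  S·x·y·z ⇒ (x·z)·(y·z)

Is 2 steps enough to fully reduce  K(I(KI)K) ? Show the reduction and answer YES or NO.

  start: K(I(KI)K)
  [1] K(KIK)
  [2] KI

Answer: YES — reaches normal form KI in 2 ≤ 2 steps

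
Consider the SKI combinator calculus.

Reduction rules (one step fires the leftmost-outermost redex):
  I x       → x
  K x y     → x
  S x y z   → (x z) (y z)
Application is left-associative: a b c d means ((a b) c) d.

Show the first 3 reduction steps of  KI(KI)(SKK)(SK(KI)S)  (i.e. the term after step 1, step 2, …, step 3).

  start: KI(KI)(SKK)(SK(KI)S)
  [1] I(SKK)(SK(KI)S)
  [2] SKK(SK(KI)S)
  [3] K(SK(KI)S)(K(SK(KI)S))

Answer: after 3 steps: K(SK(KI)S)(K(SK(KI)S))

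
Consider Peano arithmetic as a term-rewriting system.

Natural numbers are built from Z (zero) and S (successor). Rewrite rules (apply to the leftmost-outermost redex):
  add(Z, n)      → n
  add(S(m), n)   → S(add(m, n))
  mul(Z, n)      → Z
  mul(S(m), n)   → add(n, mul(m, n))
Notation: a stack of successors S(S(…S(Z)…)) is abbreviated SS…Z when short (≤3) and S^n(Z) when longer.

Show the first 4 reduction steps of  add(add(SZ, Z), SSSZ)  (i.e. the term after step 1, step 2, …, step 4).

  start: add(add(SZ, Z), SSSZ)
  step 1: add(S(add(Z, Z)), SSSZ)
  step 2: S(add(add(Z, Z), SSSZ))
  step 3: S(add(Z, SSSZ))
  step 4: S^4(Z)

Answer: after 4 steps: S^4(Z)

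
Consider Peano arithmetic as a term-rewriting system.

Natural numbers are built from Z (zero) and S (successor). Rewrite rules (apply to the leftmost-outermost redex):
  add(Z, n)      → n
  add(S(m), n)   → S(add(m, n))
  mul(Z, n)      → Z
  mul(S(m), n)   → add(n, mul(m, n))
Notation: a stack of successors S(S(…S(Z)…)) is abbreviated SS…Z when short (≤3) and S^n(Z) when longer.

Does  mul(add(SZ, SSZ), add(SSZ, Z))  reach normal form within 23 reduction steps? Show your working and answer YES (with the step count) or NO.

Answer: NO — after 23 steps the term is S(S(S(S(S(S(mul(Z, add(SSZ, Z)))))))), not yet normal

Reduction:
  start: mul(add(SZ, SSZ), add(SSZ, Z))
  →1  mul(S(add(Z, SSZ)), add(SSZ, Z))
  →2  add(add(SSZ, Z), mul(add(Z, SSZ), add(SSZ, Z)))
  →3  add(S(add(SZ, Z)), mul(add(Z, SSZ), add(SSZ, Z)))
  →4  S(add(add(SZ, Z), mul(add(Z, SSZ), add(SSZ, Z))))
  →5  S(add(S(add(Z, Z)), mul(add(Z, SSZ), add(SSZ, Z))))
  →6  S(S(add(add(Z, Z), mul(add(Z, SSZ), add(SSZ, Z)))))
  →7  S(S(add(Z, mul(add(Z, SSZ), add(SSZ, Z)))))
  →8  S(S(mul(add(Z, SSZ), add(SSZ, Z))))
  →9  S(S(mul(SSZ, add(SSZ, Z))))
  →10  S(S(add(add(SSZ, Z), mul(SZ, add(SSZ, Z)))))
  →11  S(S(add(S(add(SZ, Z)), mul(SZ, add(SSZ, Z)))))
  →12  S(S(S(add(add(SZ, Z), mul(SZ, add(SSZ, Z))))))
  →13  S(S(S(add(S(add(Z, Z)), mul(SZ, add(SSZ, Z))))))
  →14  S(S(S(S(add(add(Z, Z), mul(SZ, add(SSZ, Z)))))))
  →15  S(S(S(S(add(Z, mul(SZ, add(SSZ, Z)))))))
  →16  S(S(S(S(mul(SZ, add(SSZ, Z))))))
  →17  S(S(S(S(add(add(SSZ, Z), mul(Z, add(SSZ, Z)))))))
  →18  S(S(S(S(add(S(add(SZ, Z)), mul(Z, add(SSZ, Z)))))))
  →19  S(S(S(S(S(add(add(SZ, Z), mul(Z, add(SSZ, Z))))))))
  →20  S(S(S(S(S(add(S(add(Z, Z)), mul(Z, add(SSZ, Z))))))))
  →21  S(S(S(S(S(S(add(add(Z, Z), mul(Z, add(SSZ, Z)))))))))
  →22  S(S(S(S(S(S(add(Z, mul(Z, add(SSZ, Z)))))))))
  →23  S(S(S(S(S(S(mul(Z, add(SSZ, Z))))))))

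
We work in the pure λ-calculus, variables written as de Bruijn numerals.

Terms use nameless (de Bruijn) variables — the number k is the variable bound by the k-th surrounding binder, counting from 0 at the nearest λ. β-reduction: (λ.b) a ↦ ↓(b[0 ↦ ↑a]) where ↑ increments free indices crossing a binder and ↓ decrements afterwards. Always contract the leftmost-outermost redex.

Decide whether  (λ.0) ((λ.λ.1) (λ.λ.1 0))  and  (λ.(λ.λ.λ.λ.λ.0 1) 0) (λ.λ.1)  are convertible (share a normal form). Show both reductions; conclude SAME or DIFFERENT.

Answer: DIFFERENT — A ⇓ λ.λ.λ.1 0, B ⇓ λ.λ.λ.λ.0 1

Working:
Term A:
  start: (λ.0) ((λ.λ.1) (λ.λ.1 0))
  [1] (λ.λ.1) (λ.λ.1 0)
  [2] λ.λ.λ.1 0

Term B:
  start: (λ.(λ.λ.λ.λ.λ.0 1) 0) (λ.λ.1)
  [1] (λ.λ.λ.λ.λ.0 1) (λ.λ.1)
  [2] λ.λ.λ.λ.0 1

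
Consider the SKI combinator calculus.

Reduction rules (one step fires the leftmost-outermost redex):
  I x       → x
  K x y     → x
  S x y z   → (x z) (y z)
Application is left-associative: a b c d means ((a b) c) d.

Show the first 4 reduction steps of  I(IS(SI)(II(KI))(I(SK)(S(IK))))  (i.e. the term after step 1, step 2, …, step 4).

  start: I(IS(SI)(II(KI))(I(SK)(S(IK))))
  →1  IS(SI)(II(KI))(I(SK)(S(IK)))
  →2  S(SI)(II(KI))(I(SK)(S(IK)))
  →3  SI(I(SK)(S(IK)))(II(KI)(I(SK)(S(IK))))
  →4  I(II(KI)(I(SK)(S(IK))))(I(SK)(S(IK))(II(KI)(I(SK)(S(IK)))))

Answer: after 4 steps: I(II(KI)(I(SK)(S(IK))))(I(SK)(S(IK))(II(KI)(I(SK)(S(IK)))))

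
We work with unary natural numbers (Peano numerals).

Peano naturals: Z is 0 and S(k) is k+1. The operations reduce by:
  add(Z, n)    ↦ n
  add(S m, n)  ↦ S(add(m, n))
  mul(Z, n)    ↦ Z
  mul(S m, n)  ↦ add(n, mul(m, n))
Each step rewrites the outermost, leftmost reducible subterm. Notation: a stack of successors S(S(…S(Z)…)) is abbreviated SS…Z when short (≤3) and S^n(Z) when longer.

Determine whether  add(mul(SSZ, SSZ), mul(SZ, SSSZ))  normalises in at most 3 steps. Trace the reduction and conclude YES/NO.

  start: add(mul(SSZ, SSZ), mul(SZ, SSSZ))
  [1] add(add(SSZ, mul(SZ, SSZ)), mul(SZ, SSSZ))
  [2] add(S(add(SZ, mul(SZ, SSZ))), mul(SZ, SSSZ))
  [3] S(add(add(SZ, mul(SZ, SSZ)), mul(SZ, SSSZ)))

Answer: NO — after 3 steps the term is S(add(add(SZ, mul(SZ, SSZ)), mul(SZ, SSSZ))), not yet normal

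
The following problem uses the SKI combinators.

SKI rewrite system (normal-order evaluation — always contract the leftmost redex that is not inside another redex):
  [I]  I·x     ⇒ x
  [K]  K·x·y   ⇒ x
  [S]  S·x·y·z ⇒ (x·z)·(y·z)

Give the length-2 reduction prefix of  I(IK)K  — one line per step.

  start: I(IK)K
  step 1: IKK
  step 2: KK

Answer: after 2 steps: KK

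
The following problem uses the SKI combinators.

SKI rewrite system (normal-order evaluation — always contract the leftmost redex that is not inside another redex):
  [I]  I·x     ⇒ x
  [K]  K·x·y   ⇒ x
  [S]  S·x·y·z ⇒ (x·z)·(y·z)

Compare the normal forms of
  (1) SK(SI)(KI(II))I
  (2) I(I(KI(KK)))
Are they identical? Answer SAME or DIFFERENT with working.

Answer: SAME — A ⇓ I, B ⇓ I

Working:
Term A:
  start: SK(SI)(KI(II))I
  [1] K(KI(II))(SI(KI(II)))I
  [2] KI(II)I
  [3] II
  [4] I

Term B:
  start: I(I(KI(KK)))
  [1] I(KI(KK))
  [2] KI(KK)
  [3] I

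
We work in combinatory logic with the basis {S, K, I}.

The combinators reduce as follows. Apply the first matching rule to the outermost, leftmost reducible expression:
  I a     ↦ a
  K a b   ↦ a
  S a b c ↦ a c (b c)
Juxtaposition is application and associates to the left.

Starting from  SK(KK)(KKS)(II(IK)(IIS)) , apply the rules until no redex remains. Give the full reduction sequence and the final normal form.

  start: SK(KK)(KKS)(II(IK)(IIS))
  [1] K(KKS)(KK(KKS))(II(IK)(IIS))
  [2] KKS(II(IK)(IIS))
  [3] K(II(IK)(IIS))
  [4] K(I(IK)(IIS))
  [5] K(IK(IIS))
  [6] K(K(IIS))
  [7] K(K(IS))
  [8] K(KS)

Answer: normal form = K(KS)  (in 8 steps)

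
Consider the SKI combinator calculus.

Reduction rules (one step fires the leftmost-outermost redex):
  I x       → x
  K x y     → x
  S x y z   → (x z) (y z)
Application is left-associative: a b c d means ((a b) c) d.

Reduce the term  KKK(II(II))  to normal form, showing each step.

  start: KKK(II(II))
  [1] K(II(II))
  [2] K(I(II))
  [3] K(II)
  [4] KI

Answer: normal form = KI  (in 4 steps)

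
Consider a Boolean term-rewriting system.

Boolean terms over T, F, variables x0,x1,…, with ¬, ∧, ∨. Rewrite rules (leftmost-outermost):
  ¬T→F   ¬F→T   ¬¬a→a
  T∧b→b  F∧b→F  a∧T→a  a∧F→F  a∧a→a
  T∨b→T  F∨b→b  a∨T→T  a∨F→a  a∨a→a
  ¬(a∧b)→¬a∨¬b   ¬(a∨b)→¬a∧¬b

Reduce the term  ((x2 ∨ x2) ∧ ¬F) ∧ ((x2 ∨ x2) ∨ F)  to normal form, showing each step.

Answer: normal form = x2  (in 6 steps)

Reduction:
  start: ((x2 ∨ x2) ∧ ¬F) ∧ ((x2 ∨ x2) ∨ F)
  step 1: (x2 ∧ ¬F) ∧ ((x2 ∨ x2) ∨ F)
  step 2: (x2 ∧ T) ∧ ((x2 ∨ x2) ∨ F)
  step 3: x2 ∧ ((x2 ∨ x2) ∨ F)
  step 4: x2 ∧ (x2 ∨ x2)
  step 5: x2 ∧ x2
  step 6: x2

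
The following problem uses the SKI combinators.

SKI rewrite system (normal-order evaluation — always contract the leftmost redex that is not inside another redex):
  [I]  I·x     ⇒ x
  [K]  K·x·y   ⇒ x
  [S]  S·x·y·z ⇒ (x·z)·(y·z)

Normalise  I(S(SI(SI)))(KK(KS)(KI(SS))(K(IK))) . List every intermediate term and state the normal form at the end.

  start: I(S(SI(SI)))(KK(KS)(KI(SS))(K(IK)))
  step 1: S(SI(SI))(KK(KS)(KI(SS))(K(IK)))
  step 2: S(SI(SI))(K(KI(SS))(K(IK)))
  step 3: S(SI(SI))(KI(SS))
  step 4: S(SI(SI))I

Answer: normal form = S(SI(SI))I  (in 4 steps)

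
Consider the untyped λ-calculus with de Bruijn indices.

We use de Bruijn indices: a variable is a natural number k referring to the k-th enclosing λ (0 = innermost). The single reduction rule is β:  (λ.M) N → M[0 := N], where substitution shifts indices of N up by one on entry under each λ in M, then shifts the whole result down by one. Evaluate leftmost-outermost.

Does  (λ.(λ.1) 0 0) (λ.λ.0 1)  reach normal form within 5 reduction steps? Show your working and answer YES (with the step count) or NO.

  start: (λ.(λ.1) 0 0) (λ.λ.0 1)
  [1] (λ.λ.λ.0 1) (λ.λ.0 1) (λ.λ.0 1)
  [2] (λ.λ.0 1) (λ.λ.0 1)
  [3] λ.0 (λ.λ.0 1)

Answer: YES — reaches normal form λ.0 (λ.λ.0 1) in 3 ≤ 5 steps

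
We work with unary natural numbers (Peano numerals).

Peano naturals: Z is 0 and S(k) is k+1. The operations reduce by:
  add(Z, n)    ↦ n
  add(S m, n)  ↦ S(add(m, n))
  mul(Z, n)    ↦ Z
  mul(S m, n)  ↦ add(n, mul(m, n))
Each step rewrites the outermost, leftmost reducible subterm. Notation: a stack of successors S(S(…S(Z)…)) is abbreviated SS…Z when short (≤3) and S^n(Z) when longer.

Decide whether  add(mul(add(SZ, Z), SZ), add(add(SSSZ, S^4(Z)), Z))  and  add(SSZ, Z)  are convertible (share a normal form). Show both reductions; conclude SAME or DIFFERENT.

Answer: DIFFERENT — A ⇓ S^8(Z), B ⇓ SSZ

Derivation:
Term A:
  start: add(mul(add(SZ, Z), SZ), add(add(SSSZ, S^4(Z)), Z))
  [1] add(mul(S(add(Z, Z)), SZ), add(add(SSSZ, S^4(Z)), Z))
  [2] add(add(SZ, mul(add(Z, Z), SZ)), add(add(SSSZ, S^4(Z)), Z))
  [3] add(S(add(Z, mul(add(Z, Z), SZ))), add(add(SSSZ, S^4(Z)), Z))
  [4] S(add(add(Z, mul(add(Z, Z), SZ)), add(add(SSSZ, S^4(Z)), Z)))
  [5] S(add(mul(add(Z, Z), SZ), add(add(SSSZ, S^4(Z)), Z)))
  [6] S(add(mul(Z, SZ), add(add(SSSZ, S^4(Z)), Z)))
  [7] S(add(Z, add(add(SSSZ, S^4(Z)), Z)))
  [8] S(add(add(SSSZ, S^4(Z)), Z))
  [9] S(add(S(add(SSZ, S^4(Z))), Z))
  [10] S(S(add(add(SSZ, S^4(Z)), Z)))
  [11] S(S(add(S(add(SZ, S^4(Z))), Z)))
  [12] S(S(S(add(add(SZ, S^4(Z)), Z))))
  [13] S(S(S(add(S(add(Z, S^4(Z))), Z))))
  [14] S(S(S(S(add(add(Z, S^4(Z)), Z)))))
  [15] S(S(S(S(add(S^4(Z), Z)))))
  [16] S(S(S(S(S(add(SSSZ, Z))))))
  [17] S(S(S(S(S(S(add(SSZ, Z)))))))
  [18] S(S(S(S(S(S(S(add(SZ, Z))))))))
  [19] S(S(S(S(S(S(S(S(add(Z, Z)))))))))
  [20] S^8(Z)

Term B:
  start: add(SSZ, Z)
  [1] S(add(SZ, Z))
  [2] S(S(add(Z, Z)))
  [3] SSZ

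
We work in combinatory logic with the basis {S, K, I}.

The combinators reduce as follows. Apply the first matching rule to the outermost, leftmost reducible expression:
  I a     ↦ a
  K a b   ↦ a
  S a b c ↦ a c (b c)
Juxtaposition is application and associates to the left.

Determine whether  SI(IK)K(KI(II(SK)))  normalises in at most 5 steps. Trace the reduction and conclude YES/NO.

Answer: YES — reaches normal form KK in 4 ≤ 5 steps

Derivation:
  start: SI(IK)K(KI(II(SK)))
  step 1: IK(IKK)(KI(II(SK)))
  step 2: K(IKK)(KI(II(SK)))
  step 3: IKK
  step 4: KK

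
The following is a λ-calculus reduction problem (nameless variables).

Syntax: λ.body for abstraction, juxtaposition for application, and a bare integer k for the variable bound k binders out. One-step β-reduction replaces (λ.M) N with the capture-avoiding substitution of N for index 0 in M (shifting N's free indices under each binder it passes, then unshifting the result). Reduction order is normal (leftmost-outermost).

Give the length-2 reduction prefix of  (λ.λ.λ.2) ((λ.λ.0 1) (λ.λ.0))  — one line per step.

  start: (λ.λ.λ.2) ((λ.λ.0 1) (λ.λ.0))
  step 1: λ.λ.(λ.λ.0 1) (λ.λ.0)
  step 2: λ.λ.λ.0 (λ.λ.0)

Answer: after 2 steps: λ.λ.λ.0 (λ.λ.0)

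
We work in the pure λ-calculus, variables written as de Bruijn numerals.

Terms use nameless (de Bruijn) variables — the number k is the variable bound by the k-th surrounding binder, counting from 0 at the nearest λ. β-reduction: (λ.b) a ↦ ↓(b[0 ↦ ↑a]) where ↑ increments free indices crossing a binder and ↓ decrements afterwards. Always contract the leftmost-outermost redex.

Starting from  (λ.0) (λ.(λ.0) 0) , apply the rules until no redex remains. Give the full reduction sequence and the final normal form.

  start: (λ.0) (λ.(λ.0) 0)
  →1  λ.(λ.0) 0
  →2  λ.0

Answer: normal form = λ.0  (in 2 steps)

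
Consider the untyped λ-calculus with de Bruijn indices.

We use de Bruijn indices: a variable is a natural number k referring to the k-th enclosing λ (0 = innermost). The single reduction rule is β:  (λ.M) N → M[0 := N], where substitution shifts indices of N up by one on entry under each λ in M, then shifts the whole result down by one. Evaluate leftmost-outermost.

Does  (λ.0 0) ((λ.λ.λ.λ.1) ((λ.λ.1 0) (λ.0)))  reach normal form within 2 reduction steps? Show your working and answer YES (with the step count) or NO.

  start: (λ.0 0) ((λ.λ.λ.λ.1) ((λ.λ.1 0) (λ.0)))
  step 1: (λ.λ.λ.λ.1) ((λ.λ.1 0) (λ.0)) ((λ.λ.λ.λ.1) ((λ.λ.1 0) (λ.0)))
  step 2: (λ.λ.λ.1) ((λ.λ.λ.λ.1) ((λ.λ.1 0) (λ.0)))

Answer: NO — after 2 steps the term is (λ.λ.λ.1) ((λ.λ.λ.λ.1) ((λ.λ.1 0) (λ.0))), not yet normal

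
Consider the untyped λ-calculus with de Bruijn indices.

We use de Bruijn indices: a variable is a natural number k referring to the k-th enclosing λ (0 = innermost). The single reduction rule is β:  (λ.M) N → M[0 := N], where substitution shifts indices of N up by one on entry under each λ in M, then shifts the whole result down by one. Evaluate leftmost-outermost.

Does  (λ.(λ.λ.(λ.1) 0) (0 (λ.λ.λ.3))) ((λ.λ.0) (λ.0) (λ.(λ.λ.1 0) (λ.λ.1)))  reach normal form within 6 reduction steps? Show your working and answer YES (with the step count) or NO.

  start: (λ.(λ.λ.(λ.1) 0) (0 (λ.λ.λ.3))) ((λ.λ.0) (λ.0) (λ.(λ.λ.1 0) (λ.λ.1)))
  →1  (λ.λ.(λ.1) 0) ((λ.λ.0) (λ.0) (λ.(λ.λ.1 0) (λ.λ.1)) (λ.λ.λ.(λ.λ.0) (λ.0) (λ.(λ.λ.1 0) (λ.λ.1))))
  →2  λ.(λ.1) 0
  →3  λ.0

Answer: YES — reaches normal form λ.0 in 3 ≤ 6 steps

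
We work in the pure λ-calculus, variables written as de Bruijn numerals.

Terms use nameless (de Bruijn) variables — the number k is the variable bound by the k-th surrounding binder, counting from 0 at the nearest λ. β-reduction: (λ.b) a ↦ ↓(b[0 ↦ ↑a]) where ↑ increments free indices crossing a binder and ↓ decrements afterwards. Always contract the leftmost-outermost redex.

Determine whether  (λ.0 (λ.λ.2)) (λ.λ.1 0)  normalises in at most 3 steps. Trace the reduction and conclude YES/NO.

  start: (λ.0 (λ.λ.2)) (λ.λ.1 0)
  →1  (λ.λ.1 0) (λ.λ.λ.λ.1 0)
  →2  λ.(λ.λ.λ.λ.1 0) 0
  →3  λ.λ.λ.λ.1 0

Answer: YES — reaches normal form λ.λ.λ.λ.1 0 in 3 ≤ 3 steps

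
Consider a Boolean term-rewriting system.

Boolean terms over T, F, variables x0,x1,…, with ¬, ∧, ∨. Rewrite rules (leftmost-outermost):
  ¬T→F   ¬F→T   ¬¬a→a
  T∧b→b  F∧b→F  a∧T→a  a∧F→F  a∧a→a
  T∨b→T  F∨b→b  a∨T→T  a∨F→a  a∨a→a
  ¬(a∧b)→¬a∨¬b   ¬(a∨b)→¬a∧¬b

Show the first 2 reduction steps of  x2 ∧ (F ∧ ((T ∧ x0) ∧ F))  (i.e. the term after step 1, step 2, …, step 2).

  start: x2 ∧ (F ∧ ((T ∧ x0) ∧ F))
  →1  x2 ∧ F
  →2  F

Answer: after 2 steps: F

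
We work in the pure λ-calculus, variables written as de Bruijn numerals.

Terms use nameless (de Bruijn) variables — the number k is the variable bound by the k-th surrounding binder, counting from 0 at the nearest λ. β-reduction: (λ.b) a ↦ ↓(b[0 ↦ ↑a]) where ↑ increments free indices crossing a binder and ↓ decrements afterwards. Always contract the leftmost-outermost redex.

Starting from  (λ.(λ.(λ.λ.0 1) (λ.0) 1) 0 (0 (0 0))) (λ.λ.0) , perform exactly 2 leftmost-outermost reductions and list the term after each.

Answer: after 2 steps: (λ.λ.0 1) (λ.0) (λ.λ.0) ((λ.λ.0) ((λ.λ.0) (λ.λ.0)))

Derivation:
  start: (λ.(λ.(λ.λ.0 1) (λ.0) 1) 0 (0 (0 0))) (λ.λ.0)
  [1] (λ.(λ.λ.0 1) (λ.0) (λ.λ.0)) (λ.λ.0) ((λ.λ.0) ((λ.λ.0) (λ.λ.0)))
  [2] (λ.λ.0 1) (λ.0) (λ.λ.0) ((λ.λ.0) ((λ.λ.0) (λ.λ.0)))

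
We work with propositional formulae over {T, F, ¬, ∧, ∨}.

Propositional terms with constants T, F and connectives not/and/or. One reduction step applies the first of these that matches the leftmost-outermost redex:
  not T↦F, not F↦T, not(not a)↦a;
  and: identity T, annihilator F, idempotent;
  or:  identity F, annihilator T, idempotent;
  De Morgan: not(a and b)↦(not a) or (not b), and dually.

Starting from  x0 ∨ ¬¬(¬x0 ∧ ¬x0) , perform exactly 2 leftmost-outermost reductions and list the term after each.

  start: x0 ∨ ¬¬(¬x0 ∧ ¬x0)
  [1] x0 ∨ (¬x0 ∧ ¬x0)
  [2] x0 ∨ ¬x0

Answer: after 2 steps: x0 ∨ ¬x0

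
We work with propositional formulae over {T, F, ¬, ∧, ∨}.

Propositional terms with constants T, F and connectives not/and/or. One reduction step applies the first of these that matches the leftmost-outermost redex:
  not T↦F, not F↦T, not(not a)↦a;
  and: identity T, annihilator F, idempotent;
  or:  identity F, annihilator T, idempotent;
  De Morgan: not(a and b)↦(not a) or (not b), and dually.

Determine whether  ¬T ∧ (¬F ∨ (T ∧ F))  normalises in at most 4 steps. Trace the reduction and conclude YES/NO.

Answer: YES — reaches normal form F in 2 ≤ 4 steps

Derivation:
  start: ¬T ∧ (¬F ∨ (T ∧ F))
  →1  F ∧ (¬F ∨ (T ∧ F))
  →2  F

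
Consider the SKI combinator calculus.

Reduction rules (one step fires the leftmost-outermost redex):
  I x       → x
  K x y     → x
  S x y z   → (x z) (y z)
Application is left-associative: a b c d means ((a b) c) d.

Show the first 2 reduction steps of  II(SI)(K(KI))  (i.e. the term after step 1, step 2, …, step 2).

  start: II(SI)(K(KI))
  [1] I(SI)(K(KI))
  [2] SI(K(KI))

Answer: after 2 steps: SI(K(KI))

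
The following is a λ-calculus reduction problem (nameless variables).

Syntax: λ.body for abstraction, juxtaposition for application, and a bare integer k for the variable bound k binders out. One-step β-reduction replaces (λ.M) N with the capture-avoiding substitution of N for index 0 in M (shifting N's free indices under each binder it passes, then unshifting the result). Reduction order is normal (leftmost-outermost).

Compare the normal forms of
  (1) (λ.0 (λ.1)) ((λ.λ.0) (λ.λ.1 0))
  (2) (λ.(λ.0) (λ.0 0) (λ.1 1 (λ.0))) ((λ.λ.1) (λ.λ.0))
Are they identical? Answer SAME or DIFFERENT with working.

Answer: DIFFERENT — A ⇓ λ.λ.0, B ⇓ λ.0

Reduction:
Term A:
  start: (λ.0 (λ.1)) ((λ.λ.0) (λ.λ.1 0))
  →1  (λ.λ.0) (λ.λ.1 0) (λ.(λ.λ.0) (λ.λ.1 0))
  →2  (λ.0) (λ.(λ.λ.0) (λ.λ.1 0))
  →3  λ.(λ.λ.0) (λ.λ.1 0)
  →4  λ.λ.0

Term B:
  start: (λ.(λ.0) (λ.0 0) (λ.1 1 (λ.0))) ((λ.λ.1) (λ.λ.0))
  →1  (λ.0) (λ.0 0) (λ.(λ.λ.1) (λ.λ.0) ((λ.λ.1) (λ.λ.0)) (λ.0))
  →2  (λ.0 0) (λ.(λ.λ.1) (λ.λ.0) ((λ.λ.1) (λ.λ.0)) (λ.0))
  →3  (λ.(λ.λ.1) (λ.λ.0) ((λ.λ.1) (λ.λ.0)) (λ.0)) (λ.(λ.λ.1) (λ.λ.0) ((λ.λ.1) (λ.λ.0)) (λ.0))
  →4  (λ.λ.1) (λ.λ.0) ((λ.λ.1) (λ.λ.0)) (λ.0)
  →5  (λ.λ.λ.0) ((λ.λ.1) (λ.λ.0)) (λ.0)
  →6  (λ.λ.0) (λ.0)
  →7  λ.0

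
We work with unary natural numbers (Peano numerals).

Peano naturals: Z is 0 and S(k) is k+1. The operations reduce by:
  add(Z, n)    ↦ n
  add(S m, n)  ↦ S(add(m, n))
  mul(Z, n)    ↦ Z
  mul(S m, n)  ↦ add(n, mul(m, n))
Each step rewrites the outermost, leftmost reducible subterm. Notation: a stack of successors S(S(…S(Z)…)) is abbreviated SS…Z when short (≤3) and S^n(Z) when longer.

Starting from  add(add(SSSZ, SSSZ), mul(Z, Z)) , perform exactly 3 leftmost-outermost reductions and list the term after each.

  start: add(add(SSSZ, SSSZ), mul(Z, Z))
  [1] add(S(add(SSZ, SSSZ)), mul(Z, Z))
  [2] S(add(add(SSZ, SSSZ), mul(Z, Z)))
  [3] S(add(S(add(SZ, SSSZ)), mul(Z, Z)))

Answer: after 3 steps: S(add(S(add(SZ, SSSZ)), mul(Z, Z)))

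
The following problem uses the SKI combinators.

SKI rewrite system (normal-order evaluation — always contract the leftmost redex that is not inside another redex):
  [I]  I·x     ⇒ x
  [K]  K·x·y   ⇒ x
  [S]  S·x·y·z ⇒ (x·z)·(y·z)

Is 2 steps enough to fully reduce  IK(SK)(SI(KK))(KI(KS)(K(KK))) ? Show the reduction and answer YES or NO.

Answer: NO — after 2 steps the term is SK(KI(KS)(K(KK))), not yet normal

Reduction:
  start: IK(SK)(SI(KK))(KI(KS)(K(KK)))
  step 1: K(SK)(SI(KK))(KI(KS)(K(KK)))
  step 2: SK(KI(KS)(K(KK)))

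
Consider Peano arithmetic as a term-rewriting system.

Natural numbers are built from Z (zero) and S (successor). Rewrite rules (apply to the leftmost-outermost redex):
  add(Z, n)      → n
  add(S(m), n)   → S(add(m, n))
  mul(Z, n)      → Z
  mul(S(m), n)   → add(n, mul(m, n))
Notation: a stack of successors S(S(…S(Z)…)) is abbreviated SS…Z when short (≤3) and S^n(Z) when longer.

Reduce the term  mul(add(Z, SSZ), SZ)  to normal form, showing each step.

  start: mul(add(Z, SSZ), SZ)
  step 1: mul(SSZ, SZ)
  step 2: add(SZ, mul(SZ, SZ))
  step 3: S(add(Z, mul(SZ, SZ)))
  step 4: S(mul(SZ, SZ))
  step 5: S(add(SZ, mul(Z, SZ)))
  step 6: S(S(add(Z, mul(Z, SZ))))
  step 7: S(S(mul(Z, SZ)))
  step 8: SSZ

Answer: normal form = SSZ  (in 8 steps)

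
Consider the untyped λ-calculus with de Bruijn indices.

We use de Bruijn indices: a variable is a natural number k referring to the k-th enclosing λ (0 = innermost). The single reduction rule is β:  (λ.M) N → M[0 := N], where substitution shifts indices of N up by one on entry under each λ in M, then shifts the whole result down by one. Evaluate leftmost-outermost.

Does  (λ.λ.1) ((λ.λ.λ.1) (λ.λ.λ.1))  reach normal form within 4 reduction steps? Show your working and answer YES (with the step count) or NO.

  start: (λ.λ.1) ((λ.λ.λ.1) (λ.λ.λ.1))
  →1  λ.(λ.λ.λ.1) (λ.λ.λ.1)
  →2  λ.λ.λ.1

Answer: YES — reaches normal form λ.λ.λ.1 in 2 ≤ 4 steps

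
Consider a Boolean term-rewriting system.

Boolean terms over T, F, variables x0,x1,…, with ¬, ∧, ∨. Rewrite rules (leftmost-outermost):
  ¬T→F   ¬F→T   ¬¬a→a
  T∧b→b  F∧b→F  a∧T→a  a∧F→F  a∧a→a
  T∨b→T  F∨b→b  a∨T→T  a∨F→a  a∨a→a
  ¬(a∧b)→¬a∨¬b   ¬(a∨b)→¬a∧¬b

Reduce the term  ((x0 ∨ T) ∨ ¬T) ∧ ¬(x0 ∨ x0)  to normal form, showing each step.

  start: ((x0 ∨ T) ∨ ¬T) ∧ ¬(x0 ∨ x0)
  →1  (T ∨ ¬T) ∧ ¬(x0 ∨ x0)
  →2  T ∧ ¬(x0 ∨ x0)
  →3  ¬(x0 ∨ x0)
  →4  ¬x0 ∧ ¬x0
  →5  ¬x0

Answer: normal form = ¬x0  (in 5 steps)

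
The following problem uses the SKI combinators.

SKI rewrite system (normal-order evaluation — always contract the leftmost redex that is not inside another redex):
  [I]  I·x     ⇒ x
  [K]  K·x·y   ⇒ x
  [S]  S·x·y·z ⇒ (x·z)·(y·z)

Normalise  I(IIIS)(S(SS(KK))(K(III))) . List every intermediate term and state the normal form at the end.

Answer: normal form = S(S(SS(KK))(KI))  (in 6 steps)

Working:
  start: I(IIIS)(S(SS(KK))(K(III)))
  [1] IIIS(S(SS(KK))(K(III)))
  [2] IIS(S(SS(KK))(K(III)))
  [3] IS(S(SS(KK))(K(III)))
  [4] S(S(SS(KK))(K(III)))
  [5] S(S(SS(KK))(K(II)))
  [6] S(S(SS(KK))(KI))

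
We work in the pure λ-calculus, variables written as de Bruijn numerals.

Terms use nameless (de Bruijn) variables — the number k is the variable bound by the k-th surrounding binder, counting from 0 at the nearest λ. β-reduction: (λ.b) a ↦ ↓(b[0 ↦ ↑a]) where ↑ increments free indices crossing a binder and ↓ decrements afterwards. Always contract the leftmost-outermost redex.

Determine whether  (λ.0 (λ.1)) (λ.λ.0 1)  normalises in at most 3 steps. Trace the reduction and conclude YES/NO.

  start: (λ.0 (λ.1)) (λ.λ.0 1)
  step 1: (λ.λ.0 1) (λ.λ.λ.0 1)
  step 2: λ.0 (λ.λ.λ.0 1)

Answer: YES — reaches normal form λ.0 (λ.λ.λ.0 1) in 2 ≤ 3 steps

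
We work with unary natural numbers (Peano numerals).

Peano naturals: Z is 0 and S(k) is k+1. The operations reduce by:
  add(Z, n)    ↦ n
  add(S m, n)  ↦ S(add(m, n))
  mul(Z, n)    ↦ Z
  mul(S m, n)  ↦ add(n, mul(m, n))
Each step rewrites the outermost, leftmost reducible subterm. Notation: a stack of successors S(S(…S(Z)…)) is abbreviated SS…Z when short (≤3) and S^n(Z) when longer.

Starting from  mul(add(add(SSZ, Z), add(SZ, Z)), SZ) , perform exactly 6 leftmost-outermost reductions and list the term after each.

  start: mul(add(add(SSZ, Z), add(SZ, Z)), SZ)
  [1] mul(add(S(add(SZ, Z)), add(SZ, Z)), SZ)
  [2] mul(S(add(add(SZ, Z), add(SZ, Z))), SZ)
  [3] add(SZ, mul(add(add(SZ, Z), add(SZ, Z)), SZ))
  [4] S(add(Z, mul(add(add(SZ, Z), add(SZ, Z)), SZ)))
  [5] S(mul(add(add(SZ, Z), add(SZ, Z)), SZ))
  [6] S(mul(add(S(add(Z, Z)), add(SZ, Z)), SZ))

Answer: after 6 steps: S(mul(add(S(add(Z, Z)), add(SZ, Z)), SZ))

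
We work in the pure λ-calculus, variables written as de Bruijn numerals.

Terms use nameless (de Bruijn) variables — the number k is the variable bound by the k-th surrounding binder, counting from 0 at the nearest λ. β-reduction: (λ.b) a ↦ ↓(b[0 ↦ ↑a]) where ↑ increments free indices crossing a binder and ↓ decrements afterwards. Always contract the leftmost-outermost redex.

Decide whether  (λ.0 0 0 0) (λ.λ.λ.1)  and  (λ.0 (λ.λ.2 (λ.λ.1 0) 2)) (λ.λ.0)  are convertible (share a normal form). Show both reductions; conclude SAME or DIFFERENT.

Answer: DIFFERENT — A ⇓ λ.λ.λ.1, B ⇓ λ.0

Working:
Term A:
  start: (λ.0 0 0 0) (λ.λ.λ.1)
  →1  (λ.λ.λ.1) (λ.λ.λ.1) (λ.λ.λ.1) (λ.λ.λ.1)
  →2  (λ.λ.1) (λ.λ.λ.1) (λ.λ.λ.1)
  →3  (λ.λ.λ.λ.1) (λ.λ.λ.1)
  →4  λ.λ.λ.1

Term B:
  start: (λ.0 (λ.λ.2 (λ.λ.1 0) 2)) (λ.λ.0)
  →1  (λ.λ.0) (λ.λ.(λ.λ.0) (λ.λ.1 0) (λ.λ.0))
  →2  λ.0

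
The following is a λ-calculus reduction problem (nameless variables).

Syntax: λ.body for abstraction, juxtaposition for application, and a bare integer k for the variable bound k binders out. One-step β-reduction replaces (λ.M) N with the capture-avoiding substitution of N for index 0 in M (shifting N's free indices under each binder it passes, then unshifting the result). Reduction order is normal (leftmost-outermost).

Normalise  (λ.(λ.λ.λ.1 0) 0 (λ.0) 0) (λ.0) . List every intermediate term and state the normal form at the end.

  start: (λ.(λ.λ.λ.1 0) 0 (λ.0) 0) (λ.0)
  →1  (λ.λ.λ.1 0) (λ.0) (λ.0) (λ.0)
  →2  (λ.λ.1 0) (λ.0) (λ.0)
  →3  (λ.(λ.0) 0) (λ.0)
  →4  (λ.0) (λ.0)
  →5  λ.0

Answer: normal form = λ.0  (in 5 steps)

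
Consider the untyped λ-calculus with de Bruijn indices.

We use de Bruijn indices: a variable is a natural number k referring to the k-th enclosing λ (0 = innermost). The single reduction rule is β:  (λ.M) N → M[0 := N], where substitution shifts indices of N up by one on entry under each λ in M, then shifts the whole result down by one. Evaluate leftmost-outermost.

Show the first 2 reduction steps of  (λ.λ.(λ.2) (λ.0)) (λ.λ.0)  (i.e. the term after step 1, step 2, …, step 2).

Answer: after 2 steps: λ.λ.λ.0

Derivation:
  start: (λ.λ.(λ.2) (λ.0)) (λ.λ.0)
  →1  λ.(λ.λ.λ.0) (λ.0)
  →2  λ.λ.λ.0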